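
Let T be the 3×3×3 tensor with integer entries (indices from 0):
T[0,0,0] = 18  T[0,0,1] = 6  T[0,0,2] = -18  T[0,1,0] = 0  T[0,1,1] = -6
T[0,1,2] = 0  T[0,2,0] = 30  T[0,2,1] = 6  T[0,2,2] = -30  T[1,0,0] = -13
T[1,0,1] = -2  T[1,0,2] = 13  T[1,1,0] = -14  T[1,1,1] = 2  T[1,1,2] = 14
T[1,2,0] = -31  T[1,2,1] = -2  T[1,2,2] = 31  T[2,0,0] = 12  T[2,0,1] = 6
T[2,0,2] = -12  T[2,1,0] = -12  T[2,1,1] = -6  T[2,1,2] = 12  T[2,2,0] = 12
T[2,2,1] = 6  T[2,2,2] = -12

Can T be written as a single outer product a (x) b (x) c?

No

The mode-2 unfolding of T (rows indexed by j, columns by (i,k) = (0,0), (0,1), (0,2), (1,0), (1,1), (1,2), (2,0), (2,1), (2,2)) is [[18, 6, -18, -13, -2, 13, 12, 6, -12], [0, -6, 0, -14, 2, 14, -12, -6, 12], [30, 6, -30, -31, -2, 31, 12, 6, -12]].
There the 2×2 minor on rows j ∈ {0, 1}, columns (i,k) ∈ {(0,0), (0,1)} is det [[18, 6], [0, -6]] = -108 ≠ 0, so this unfolding has rank ≥ 2; CP rank is at least every unfolding rank, so rank(T) ≥ 2.
In particular rank(T) ≥ 2 > 1, so T is not rank-1.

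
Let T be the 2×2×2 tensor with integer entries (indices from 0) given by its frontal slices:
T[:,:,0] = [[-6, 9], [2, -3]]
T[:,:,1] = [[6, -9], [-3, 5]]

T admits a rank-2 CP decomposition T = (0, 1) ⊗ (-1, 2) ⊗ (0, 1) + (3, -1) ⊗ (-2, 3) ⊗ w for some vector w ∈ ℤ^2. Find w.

Subtract the known terms from T to get the rank-1 residual R = (3, -1) ⊗ (-2, 3) ⊗ w, so R[i,j,k] = a[i]·b[j]·w[k]. Pick indices with nonzero a[0]·b[0] = (3)·(-2) = -6. Only the fibre through (0,0,·) is needed: R[0,0,:] = T[0,0,:] − Σₗ aₗ[0]bₗ[0]cₗ = [-6, 6] − (0)·(-1)·(0, 1) = [-6, 6]. Then w[k] = R[0,0,k] / -6 for each k, giving w = [-6, 6] / -6 = (1, -1).

w = (1, -1)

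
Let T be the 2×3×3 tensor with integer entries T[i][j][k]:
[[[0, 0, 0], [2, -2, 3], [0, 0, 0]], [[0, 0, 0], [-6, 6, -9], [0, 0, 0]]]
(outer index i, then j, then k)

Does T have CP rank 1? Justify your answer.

Yes

If T = a ⊗ b ⊗ c then every fibre of T is a multiple of the corresponding factor, so read the factors off the fibres through the nonzero entry T[0,1,0] = 2.
The mode-1 fibre T[:,1,0] = [2, -6] gives a = [1, -3] (primitive direction); the mode-2 fibre T[0,:,0] = [0, 2, 0] gives b = [0, 1, 0]; then c[k] = T[0,1,k] / (a[0]·b[1]) = [2, -2, 3] / 1 = [2, -2, 3].
Expanding [1, -3] ⊗ [0, 1, 0] ⊗ [2, -2, 3] reproduces all 18 entries of T, so T = [1, -3] ⊗ [0, 1, 0] ⊗ [2, -2, 3] and rank(T) ≤ 1.
Equivalently every frontal slice T[:,:,k] is c[k] times the rank-1 matrix [1, -3] ⊗ [0, 1, 0]. So T has rank 1 (it is nonzero).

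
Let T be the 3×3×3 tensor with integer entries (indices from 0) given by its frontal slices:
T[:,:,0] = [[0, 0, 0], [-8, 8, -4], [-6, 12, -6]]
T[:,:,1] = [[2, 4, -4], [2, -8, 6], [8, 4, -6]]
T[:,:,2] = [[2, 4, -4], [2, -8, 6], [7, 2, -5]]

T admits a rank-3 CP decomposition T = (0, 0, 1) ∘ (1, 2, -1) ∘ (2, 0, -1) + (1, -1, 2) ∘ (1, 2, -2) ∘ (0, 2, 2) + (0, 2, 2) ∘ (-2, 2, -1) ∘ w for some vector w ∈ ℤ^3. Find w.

Subtract the known terms from T to get the rank-1 residual R = (0, 2, 2) ∘ (-2, 2, -1) ∘ w, so R[i,j,k] = a[i]·b[j]·w[k]. Pick indices with nonzero a[1]·b[0] = (2)·(-2) = -4. Only the fibre through (1,0,·) is needed: R[1,0,:] = T[1,0,:] − Σₗ aₗ[1]bₗ[0]cₗ = [-8, 2, 2] − (0)·(1)·(2, 0, -1) − (-1)·(1)·(0, 2, 2) = [-8, 4, 4]. Then w[k] = R[1,0,k] / -4 for each k, giving w = [-8, 4, 4] / -4 = (2, -1, -1).

w = (2, -1, -1)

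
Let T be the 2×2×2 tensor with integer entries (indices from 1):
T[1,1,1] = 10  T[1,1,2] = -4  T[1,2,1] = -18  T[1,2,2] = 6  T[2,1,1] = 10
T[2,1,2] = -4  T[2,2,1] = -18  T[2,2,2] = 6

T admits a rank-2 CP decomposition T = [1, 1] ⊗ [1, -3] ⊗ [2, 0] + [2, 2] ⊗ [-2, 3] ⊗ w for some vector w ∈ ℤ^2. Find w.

w = [-2, 1]

Subtract the known terms from T to get the rank-1 residual R = [2, 2] ⊗ [-2, 3] ⊗ w, so R[i,j,k] = a[i]·b[j]·w[k]. Pick indices with nonzero a[1]·b[1] = (2)·(-2) = -4. Only the fibre through (1,1,·) is needed: R[1,1,:] = T[1,1,:] − Σₗ aₗ[1]bₗ[1]cₗ = [10, -4] − (1)·(1)·[2, 0] = [8, -4]. Then w[k] = R[1,1,k] / -4 for each k, giving w = [8, -4] / -4 = [-2, 1].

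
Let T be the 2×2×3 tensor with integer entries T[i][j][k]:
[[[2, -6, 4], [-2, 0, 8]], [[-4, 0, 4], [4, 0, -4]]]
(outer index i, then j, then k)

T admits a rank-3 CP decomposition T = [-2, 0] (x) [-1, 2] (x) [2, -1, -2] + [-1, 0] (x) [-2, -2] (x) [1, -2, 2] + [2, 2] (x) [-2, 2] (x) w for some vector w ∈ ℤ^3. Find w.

Subtract the known terms from T to get the rank-1 residual R = [2, 2] (x) [-2, 2] (x) w, so R[i,j,k] = a[i]·b[j]·w[k]. Pick indices with nonzero a[0]·b[0] = (2)·(-2) = -4. Only the fibre through (0,0,·) is needed: R[0,0,:] = T[0,0,:] − Σₗ aₗ[0]bₗ[0]cₗ = [2, -6, 4] − (-2)·(-1)·[2, -1, -2] − (-1)·(-2)·[1, -2, 2] = [-4, 0, 4]. Then w[k] = R[0,0,k] / -4 for each k, giving w = [-4, 0, 4] / -4 = [1, 0, -1].

w = [1, 0, -1]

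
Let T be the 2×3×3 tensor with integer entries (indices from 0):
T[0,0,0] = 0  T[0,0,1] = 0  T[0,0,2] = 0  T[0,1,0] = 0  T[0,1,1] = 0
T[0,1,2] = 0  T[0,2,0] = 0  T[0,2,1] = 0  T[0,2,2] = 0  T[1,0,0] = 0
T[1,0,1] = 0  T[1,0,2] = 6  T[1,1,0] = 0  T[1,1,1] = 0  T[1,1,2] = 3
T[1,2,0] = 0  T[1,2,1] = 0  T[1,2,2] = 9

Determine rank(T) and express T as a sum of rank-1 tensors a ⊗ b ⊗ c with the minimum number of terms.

rank(T) = 1

Lower bound: T ≠ 0 (e.g. T[1,0,2] = 6), so rank(T) ≥ 1.
Upper bound: the mode-1 fibre T[:,0,2] = [0, 6] gives a = [0, 1] (primitive direction); the mode-2 fibre T[1,:,2] = [6, 3, 9] gives b = [2, 1, 3]; then c[k] = T[1,0,k] / (a[1]·b[0]) = [0, 0, 6] / 2 = [0, 0, 3].
Expanding [0, 1] ⊗ [2, 1, 3] ⊗ [0, 0, 3] reproduces all 18 entries of T, so T = [0, 1] ⊗ [2, 1, 3] ⊗ [0, 0, 3] and rank(T) ≤ 1.
These bounds meet, so rank(T) = 1.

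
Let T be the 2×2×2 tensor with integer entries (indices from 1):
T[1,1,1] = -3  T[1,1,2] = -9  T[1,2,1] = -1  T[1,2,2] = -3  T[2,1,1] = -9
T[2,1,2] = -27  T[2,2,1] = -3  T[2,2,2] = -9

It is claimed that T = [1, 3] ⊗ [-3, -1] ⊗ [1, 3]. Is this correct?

Yes

Reconstruct entrywise from the claimed factors. For example, T[1,1,2] = -9 and Σₗ aₗ[1]bₗ[1]cₗ[2] = (1)·(-3)·(3) = -9; checking all 8 entries, every one matches. The claim holds.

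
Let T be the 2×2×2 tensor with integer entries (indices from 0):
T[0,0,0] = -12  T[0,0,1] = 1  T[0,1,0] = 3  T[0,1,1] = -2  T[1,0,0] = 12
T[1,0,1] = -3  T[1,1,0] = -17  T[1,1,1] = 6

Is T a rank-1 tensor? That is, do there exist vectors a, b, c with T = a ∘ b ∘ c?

The mode-2 unfolding of T (rows indexed by j, columns by (i,k) = (0,0), (0,1), (1,0), (1,1)) is [[-12, 1, 12, -3], [3, -2, -17, 6]].
There the 2×2 minor on rows j ∈ {0, 1}, columns (i,k) ∈ {(0,0), (0,1)} is det [[-12, 1], [3, -2]] = 21 ≠ 0, so this unfolding has rank ≥ 2; CP rank is at least every unfolding rank, so rank(T) ≥ 2.
In particular rank(T) ≥ 2 > 1, so T is not rank-1.

No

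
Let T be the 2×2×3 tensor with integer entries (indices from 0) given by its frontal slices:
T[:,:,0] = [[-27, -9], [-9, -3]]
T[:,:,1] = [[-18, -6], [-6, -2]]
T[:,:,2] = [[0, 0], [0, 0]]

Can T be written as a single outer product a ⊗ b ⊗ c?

If T = a ⊗ b ⊗ c then every fibre of T is a multiple of the corresponding factor, so read the factors off the fibres through the nonzero entry T[0,0,0] = -27.
The mode-1 fibre T[:,0,0] = [-27, -9] gives a = (3, 1) (primitive direction); the mode-2 fibre T[0,:,0] = [-27, -9] gives b = (3, 1); then c[k] = T[0,0,k] / (a[0]·b[0]) = [-27, -18, 0] / 9 = (-3, -2, 0).
Expanding (3, 1) ⊗ (3, 1) ⊗ (-3, -2, 0) reproduces all 12 entries of T, so T = (3, 1) ⊗ (3, 1) ⊗ (-3, -2, 0) and rank(T) ≤ 1.
Equivalently every frontal slice T[:,:,k] is c[k] times the rank-1 matrix (3, 1) ⊗ (3, 1). So T has rank 1 (it is nonzero).

Yes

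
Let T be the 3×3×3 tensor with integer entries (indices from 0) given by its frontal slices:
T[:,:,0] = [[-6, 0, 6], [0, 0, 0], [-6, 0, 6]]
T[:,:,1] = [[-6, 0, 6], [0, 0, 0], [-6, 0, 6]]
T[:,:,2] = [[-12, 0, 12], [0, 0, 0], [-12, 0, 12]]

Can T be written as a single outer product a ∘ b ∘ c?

The mode-1 fibre T[:,0,0] = [-6, 0, -6] gives a = (1, 0, 1) (primitive direction); the mode-2 fibre T[0,:,0] = [-6, 0, 6] gives b = (1, 0, -1); then c[k] = T[0,0,k] / (a[0]·b[0]) = [-6, -6, -12] / 1 = (-6, -6, -12).
Expanding (1, 0, 1) ∘ (1, 0, -1) ∘ (-6, -6, -12) reproduces all 27 entries of T, so T = (1, 0, 1) ∘ (1, 0, -1) ∘ (-6, -6, -12) and rank(T) ≤ 1.
Equivalently every frontal slice T[:,:,k] is c[k] times the rank-1 matrix (1, 0, 1) ∘ (1, 0, -1). So T has rank 1 (it is nonzero).

Yes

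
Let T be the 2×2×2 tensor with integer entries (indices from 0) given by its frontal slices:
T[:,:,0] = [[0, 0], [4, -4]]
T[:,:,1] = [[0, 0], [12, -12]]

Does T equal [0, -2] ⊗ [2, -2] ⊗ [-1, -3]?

Reconstruct entrywise from the claimed factors. For example, T[0,1,0] = 0 and Σₗ aₗ[0]bₗ[1]cₗ[0] = (0)·(-2)·(-1) = 0; checking all 8 entries, every one matches. The claim holds.

Yes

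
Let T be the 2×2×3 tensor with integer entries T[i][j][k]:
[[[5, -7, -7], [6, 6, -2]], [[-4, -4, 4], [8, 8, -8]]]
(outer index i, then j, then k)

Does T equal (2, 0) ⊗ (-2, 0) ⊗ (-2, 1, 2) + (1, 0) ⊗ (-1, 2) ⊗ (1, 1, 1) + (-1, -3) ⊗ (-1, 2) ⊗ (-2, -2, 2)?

Reconstruct entry (1,0,0) from the claimed factors: Σₗ aₗ[1]bₗ[0]cₗ[0] = (0)·(-2)·(-2) + (0)·(-1)·(1) + (-3)·(-1)·(-2) = -6, but T[1,0,0] = -4. The claim is false.

No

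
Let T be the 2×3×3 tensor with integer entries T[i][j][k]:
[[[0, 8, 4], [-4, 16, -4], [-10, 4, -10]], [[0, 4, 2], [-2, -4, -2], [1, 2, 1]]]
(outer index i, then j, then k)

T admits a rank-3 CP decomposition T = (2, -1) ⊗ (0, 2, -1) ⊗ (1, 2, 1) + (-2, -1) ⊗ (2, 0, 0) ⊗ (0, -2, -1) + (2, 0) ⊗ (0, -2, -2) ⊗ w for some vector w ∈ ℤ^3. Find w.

Subtract the known terms from T to get the rank-1 residual R = (2, 0) ⊗ (0, -2, -2) ⊗ w, so R[i,j,k] = a[i]·b[j]·w[k]. Pick indices with nonzero a[0]·b[1] = (2)·(-2) = -4. Only the fibre through (0,1,·) is needed: R[0,1,:] = T[0,1,:] − Σₗ aₗ[0]bₗ[1]cₗ = [-4, 16, -4] − (2)·(2)·(1, 2, 1) − (-2)·(0)·(0, -2, -1) = [-8, 8, -8]. Then w[k] = R[0,1,k] / -4 for each k, giving w = [-8, 8, -8] / -4 = (2, -2, 2).

w = (2, -2, 2)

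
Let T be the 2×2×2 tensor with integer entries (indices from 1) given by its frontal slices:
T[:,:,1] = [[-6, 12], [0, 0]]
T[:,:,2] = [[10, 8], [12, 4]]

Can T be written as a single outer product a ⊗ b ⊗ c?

The mode-2 unfolding of T (rows indexed by j, columns by (i,k) = (1,1), (1,2), (2,1), (2,2)) is [[-6, 10, 0, 12], [12, 8, 0, 4]].
There the 2×2 minor on rows j ∈ {1, 2}, columns (i,k) ∈ {(1,1), (1,2)} is det [[-6, 10], [12, 8]] = -168 ≠ 0, so this unfolding has rank ≥ 2; CP rank is at least every unfolding rank, so rank(T) ≥ 2.
In particular rank(T) ≥ 2 > 1, so T is not rank-1.

No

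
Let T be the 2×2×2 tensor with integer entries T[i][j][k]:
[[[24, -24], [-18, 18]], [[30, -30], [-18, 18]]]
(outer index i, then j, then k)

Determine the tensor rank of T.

2

Lower bound: the mode-2 unfolding of T (rows indexed by j, columns by (i,k) = (0,0), (0,1), (1,0), (1,1)) is [[24, -24, 30, -30], [-18, 18, -18, 18]].
There the 2×2 minor on rows j ∈ {0, 1}, columns (i,k) ∈ {(0,0), (1,0)} is det [[24, 30], [-18, -18]] = 108 ≠ 0, so this unfolding has rank ≥ 2; CP rank is at least every unfolding rank, so rank(T) ≥ 2. (Flattening ranks never certify an upper bound on CP rank; for that we must actually write T with 2 rank-1 terms.)
Upper bound — finding two terms. Every mode-3 slice of T is a multiple of one matrix: T[:,:,k] = c[k]·M with c = [1, -1] and M = [[24, -18], [30, -18]] (rows indexed by i, columns by j). So it suffices to write M as a sum of two rank-1 matrices.
Splitting M by its rows (i = 0, 1), M = [1, 0][24, -18]ᵀ + [0, 1][30, -18]ᵀ.
Hence T = [1, 0] ⊗ [24, -18] ⊗ [1, -1] + [0, 1] ⊗ [30, -18] ⊗ [1, -1], so rank(T) ≤ 2.
These bounds meet, so rank(T) = 2.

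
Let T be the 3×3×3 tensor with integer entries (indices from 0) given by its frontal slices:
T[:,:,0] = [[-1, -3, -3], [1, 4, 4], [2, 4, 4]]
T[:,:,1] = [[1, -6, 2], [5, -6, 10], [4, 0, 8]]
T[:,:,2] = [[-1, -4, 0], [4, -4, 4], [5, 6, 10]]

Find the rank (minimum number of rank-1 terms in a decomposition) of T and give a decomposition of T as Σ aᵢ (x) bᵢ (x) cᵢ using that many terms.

Lower bound: in the mode-3 unfolding of T (rows indexed by k, columns by (i,j)) the 3×3 minor on rows k ∈ {0, 1, 2}, columns (i,j) ∈ {(0,0), (0,1), (0,2)} is det [[-1, -3, -3], [1, -6, 2], [-1, -4, 0]] = 28 ≠ 0, so that unfolding has rank ≥ 3 and hence rank(T) ≥ 3 (CP rank is at least every unfolding rank, though it can be larger).
Upper bound: T is a sum of 3 rank-1 terms, T = [1, -2, 0] (x) [0, 1, 1] (x) [-1, 0, 2] + [1, -1, -2] (x) [1, 2, 2] (x) [-1, -1, -2] + [1, 2, 1] (x) [1, -2, 2] (x) [0, 2, 1] (one valid choice — decompositions are not unique — normalised so each a, b is primitive with positive first nonzero entry; check it by expanding all entries), so rank(T) ≤ 3.
These bounds meet, so rank(T) = 3.

rank(T) = 3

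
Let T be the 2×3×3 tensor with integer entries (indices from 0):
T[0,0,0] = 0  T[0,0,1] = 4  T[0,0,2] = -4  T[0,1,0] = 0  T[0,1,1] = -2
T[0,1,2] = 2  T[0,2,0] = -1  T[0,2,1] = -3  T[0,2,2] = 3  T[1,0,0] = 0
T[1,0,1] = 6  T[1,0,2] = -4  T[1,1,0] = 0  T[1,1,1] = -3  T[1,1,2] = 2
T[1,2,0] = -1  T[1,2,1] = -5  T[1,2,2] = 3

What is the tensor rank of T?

Lower bound: the mode-3 unfolding of T (rows indexed by k, columns by (i,j) = (0,0), (0,1), (0,2), (1,0), (1,1), (1,2)) is [[0, 0, -1, 0, 0, -1], [4, -2, -3, 6, -3, -5], [-4, 2, 3, -4, 2, 3]].
There the 3×3 minor on rows k ∈ {0, 1, 2}, columns (i,j) ∈ {(0,0), (0,2), (1,0)} is det [[0, -1, 0], [4, -3, 6], [-4, 3, -4]] = 8 ≠ 0, so this unfolding has rank ≥ 3; CP rank is at least every unfolding rank, so rank(T) ≥ 3. (This is only a lower bound: in general the CP rank may exceed every unfolding rank, so we still need to exhibit 3 rank-1 terms summing to T.)
Upper bound: T is a sum of 3 rank-1 terms, T = [0, 1] ⊗ [2, -1, -2] ⊗ [0, 1, 0] + [1, 1] ⊗ [0, 0, 1] ⊗ [-1, -1, 1] + [1, 1] ⊗ [2, -1, -1] ⊗ [0, 2, -2] (written with every a and b primitive with positive leading entry and the scale carried by c; CP decompositions are not unique, and this one is verified by expanding entrywise), so rank(T) ≤ 3.
These bounds meet, so rank(T) = 3.

3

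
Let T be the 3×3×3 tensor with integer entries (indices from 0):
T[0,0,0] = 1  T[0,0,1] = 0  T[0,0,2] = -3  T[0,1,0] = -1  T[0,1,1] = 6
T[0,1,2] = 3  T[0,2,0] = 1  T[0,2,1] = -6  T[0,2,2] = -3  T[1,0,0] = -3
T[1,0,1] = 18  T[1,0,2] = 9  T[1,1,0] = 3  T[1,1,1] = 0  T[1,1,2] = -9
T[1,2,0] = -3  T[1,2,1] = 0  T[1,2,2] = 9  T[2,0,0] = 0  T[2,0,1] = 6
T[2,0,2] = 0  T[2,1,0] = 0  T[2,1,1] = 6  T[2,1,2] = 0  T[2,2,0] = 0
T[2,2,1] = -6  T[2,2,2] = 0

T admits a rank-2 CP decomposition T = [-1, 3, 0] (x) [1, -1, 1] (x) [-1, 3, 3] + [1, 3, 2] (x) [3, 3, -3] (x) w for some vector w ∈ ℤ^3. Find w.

Subtract the known terms from T to get the rank-1 residual R = [1, 3, 2] (x) [3, 3, -3] (x) w, so R[i,j,k] = a[i]·b[j]·w[k]. Pick indices with nonzero a[0]·b[0] = (1)·(3) = 3. Only the fibre through (0,0,·) is needed: R[0,0,:] = T[0,0,:] − Σₗ aₗ[0]bₗ[0]cₗ = [1, 0, -3] − (-1)·(1)·[-1, 3, 3] = [0, 3, 0]. Then w[k] = R[0,0,k] / 3 for each k, giving w = [0, 3, 0] / 3 = [0, 1, 0].

w = [0, 1, 0]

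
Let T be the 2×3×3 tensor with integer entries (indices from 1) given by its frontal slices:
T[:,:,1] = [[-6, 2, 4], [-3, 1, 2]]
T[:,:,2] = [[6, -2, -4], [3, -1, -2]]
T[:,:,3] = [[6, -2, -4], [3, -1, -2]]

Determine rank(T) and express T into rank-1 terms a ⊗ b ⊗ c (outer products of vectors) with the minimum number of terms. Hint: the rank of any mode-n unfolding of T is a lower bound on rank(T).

rank(T) = 1

Lower bound: T ≠ 0 (e.g. T[1,1,1] = -6), so rank(T) ≥ 1.
Upper bound: if T = a ⊗ b ⊗ c then every fibre of T is a multiple of the corresponding factor, so read the factors off the fibres through the nonzero entry T[1,1,1] = -6.
The mode-1 fibre T[:,1,1] = [-6, -3] gives a = [2, 1] (primitive direction); the mode-2 fibre T[1,:,1] = [-6, 2, 4] gives b = [3, -1, -2]; then c[k] = T[1,1,k] / (a[1]·b[1]) = [-6, 6, 6] / 6 = [-1, 1, 1].
Expanding [2, 1] ⊗ [3, -1, -2] ⊗ [-1, 1, 1] reproduces all 18 entries of T, so T = [2, 1] ⊗ [3, -1, -2] ⊗ [-1, 1, 1] and rank(T) ≤ 1.
These bounds meet, so rank(T) = 1.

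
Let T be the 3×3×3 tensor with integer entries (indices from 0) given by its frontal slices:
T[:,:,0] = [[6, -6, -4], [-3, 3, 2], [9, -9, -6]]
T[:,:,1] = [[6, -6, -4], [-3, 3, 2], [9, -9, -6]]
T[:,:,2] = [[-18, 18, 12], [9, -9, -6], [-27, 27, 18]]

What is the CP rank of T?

1

Lower bound: T ≠ 0 (e.g. T[0,0,0] = 6), so rank(T) ≥ 1.
Upper bound: if T = a ⊗ b ⊗ c then every fibre of T is a multiple of the corresponding factor, so read the factors off the fibres through the nonzero entry T[0,0,0] = 6.
The mode-1 fibre T[:,0,0] = [6, -3, 9] gives a = (2, -1, 3) (primitive direction); the mode-2 fibre T[0,:,0] = [6, -6, -4] gives b = (3, -3, -2); then c[k] = T[0,0,k] / (a[0]·b[0]) = [6, 6, -18] / 6 = (1, 1, -3).
Expanding (2, -1, 3) ⊗ (3, -3, -2) ⊗ (1, 1, -3) reproduces all 27 entries of T, so T = (2, -1, 3) ⊗ (3, -3, -2) ⊗ (1, 1, -3) and rank(T) ≤ 1.
These bounds meet, so rank(T) = 1.
Check entry T[2,0,2] = -27: (3)·(3)·(-3) = -27.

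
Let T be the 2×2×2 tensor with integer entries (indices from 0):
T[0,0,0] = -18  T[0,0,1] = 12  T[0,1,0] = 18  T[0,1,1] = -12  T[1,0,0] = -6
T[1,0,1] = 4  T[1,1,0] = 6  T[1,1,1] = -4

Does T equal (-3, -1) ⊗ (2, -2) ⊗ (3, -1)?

Reconstruct entry (0,0,1) from the claimed factors: Σₗ aₗ[0]bₗ[0]cₗ[1] = (-3)·(2)·(-1) = 6, but T[0,0,1] = 12. The claim is false.

No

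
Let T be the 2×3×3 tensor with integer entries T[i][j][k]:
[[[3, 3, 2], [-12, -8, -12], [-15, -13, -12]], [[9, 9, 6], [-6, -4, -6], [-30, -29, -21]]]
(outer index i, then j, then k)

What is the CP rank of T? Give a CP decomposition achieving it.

rank(T) = 2

Lower bound: the mode-1 unfolding of T (rows indexed by i, columns by (j,k) = (0,0), (0,1), (0,2), (1,0), (1,1), (1,2), (2,0), (2,1), (2,2)) is [[3, 3, 2, -12, -8, -12, -15, -13, -12], [9, 9, 6, -6, -4, -6, -30, -29, -21]].
There the 2×2 minor on rows i ∈ {0, 1}, columns (j,k) ∈ {(0,0), (1,0)} is det [[3, -12], [9, -6]] = 90 ≠ 0, so this unfolding has rank ≥ 2; CP rank is at least every unfolding rank, so rank(T) ≥ 2. (Unfolding ranks only ever bound the CP rank from below — rank(T) can be strictly larger than all of them — so the matching upper bound has to come from an explicit 2-term decomposition.)
Upper bound — finding two terms. Write S_k = T[:,:,k] for the frontal slices: S₀ = [[3, -12, -15], [9, -6, -30]], S₁ = [[3, -8, -13], [9, -4, -29]], S₂ = [[2, -12, -12], [6, -6, -21]].
If T = a₁ ⊗ b₁ ⊗ c₁ + a₂ ⊗ b₂ ⊗ c₂ then each S_k = c₁[k]·a₁b₁ᵀ + c₂[k]·a₂b₂ᵀ. S₀ and S₁ are linearly independent, so a₁b₁ᵀ and a₂b₂ᵀ must span the same plane of matrices: they are the rank-1 matrices of the form x·S₀ + y·S₁.
The 2×2 minor of x·S₀ + y·S₁ on rows {0,1}, columns {0,1} is 90·x² + 150·xy + 60·y² = 30·(3·x + 2·y)(x + y), vanishing at (x:y) = (2:-3) and (1:-1).
M₁ = 2·S₀ − 3·S₁ = [[-3, 0, 9], [-9, 0, 27]] = (-3)·[1, 3][1, 0, -3]ᵀ and M₂ = S₀ − S₁ = [[0, -4, -2], [0, -2, -1]] = −[2, 1][0, 2, 1]ᵀ, so take a₁ = [1, 3], b₁ = [1, 0, -3], a₂ = [2, 1], b₂ = [0, 2, 1].
Each slice is an integer combination of E₁ = a₁b₁ᵀ and E₂ = a₂b₂ᵀ: S₀ = 3·E₁ − 3·E₂, S₁ = 3·E₁ − 2·E₂, S₂ = 2·E₁ − 3·E₂; reading off coefficients, c₁ = [3, 3, 2] and c₂ = [-3, -2, -3].
Hence T = [1, 3] ⊗ [1, 0, -3] ⊗ [3, 3, 2] + [2, 1] ⊗ [0, 2, 1] ⊗ [-3, -2, -3], so rank(T) ≤ 2.
These bounds meet, so rank(T) = 2.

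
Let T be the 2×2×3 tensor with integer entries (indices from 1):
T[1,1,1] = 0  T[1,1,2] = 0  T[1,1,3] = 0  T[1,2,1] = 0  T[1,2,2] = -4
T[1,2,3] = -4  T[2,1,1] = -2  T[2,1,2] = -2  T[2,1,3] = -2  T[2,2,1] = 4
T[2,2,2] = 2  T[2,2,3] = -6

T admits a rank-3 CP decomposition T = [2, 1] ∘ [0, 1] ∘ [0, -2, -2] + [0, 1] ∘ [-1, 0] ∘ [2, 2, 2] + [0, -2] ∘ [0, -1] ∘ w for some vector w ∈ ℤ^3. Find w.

Subtract the known terms from T to get the rank-1 residual R = [0, -2] ∘ [0, -1] ∘ w, so R[i,j,k] = a[i]·b[j]·w[k]. Pick indices with nonzero a[2]·b[2] = (-2)·(-1) = 2. Only the fibre through (2,2,·) is needed: R[2,2,:] = T[2,2,:] − Σₗ aₗ[2]bₗ[2]cₗ = [4, 2, -6] − (1)·(1)·[0, -2, -2] − (1)·(0)·[2, 2, 2] = [4, 4, -4]. Then w[k] = R[2,2,k] / 2 for each k, giving w = [4, 4, -4] / 2 = [2, 2, -2].

w = [2, 2, -2]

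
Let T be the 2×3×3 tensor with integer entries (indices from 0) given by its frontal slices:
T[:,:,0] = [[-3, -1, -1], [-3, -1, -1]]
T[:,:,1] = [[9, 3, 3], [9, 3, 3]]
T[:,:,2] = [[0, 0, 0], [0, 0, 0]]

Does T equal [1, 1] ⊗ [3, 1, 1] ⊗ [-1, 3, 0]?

Reconstruct entrywise from the claimed factors. For example, T[1,1,1] = 3 and Σₗ aₗ[1]bₗ[1]cₗ[1] = (1)·(1)·(3) = 3; checking all 18 entries, every one matches. The claim holds.

Yes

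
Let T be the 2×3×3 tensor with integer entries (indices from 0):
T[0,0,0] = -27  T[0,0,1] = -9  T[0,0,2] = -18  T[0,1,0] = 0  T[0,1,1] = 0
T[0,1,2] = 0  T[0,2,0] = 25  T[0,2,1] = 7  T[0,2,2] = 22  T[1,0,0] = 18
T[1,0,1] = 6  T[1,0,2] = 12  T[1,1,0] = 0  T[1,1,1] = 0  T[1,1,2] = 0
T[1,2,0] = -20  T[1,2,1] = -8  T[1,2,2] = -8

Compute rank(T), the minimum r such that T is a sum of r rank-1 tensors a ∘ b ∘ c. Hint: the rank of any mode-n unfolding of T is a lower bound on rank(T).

2

Lower bound: the mode-3 unfolding of T (rows indexed by k, columns by (i,j) = (0,0), (0,1), (0,2), (1,0), (1,1), (1,2)) is [[-27, 0, 25, 18, 0, -20], [-9, 0, 7, 6, 0, -8], [-18, 0, 22, 12, 0, -8]].
There the 2×2 minor on rows k ∈ {0, 1}, columns (i,j) ∈ {(0,0), (0,2)} is det [[-27, 25], [-9, 7]] = 36 ≠ 0, so this unfolding has rank ≥ 2; CP rank is at least every unfolding rank, so rank(T) ≥ 2. (This is only a lower bound: in general the CP rank may exceed every unfolding rank, so we still need to exhibit 2 rank-1 terms summing to T.)
Upper bound — finding two terms. Write S_k = T[:,:,k] for the frontal slices: S₀ = [[-27, 0, 25], [18, 0, -20]], S₁ = [[-9, 0, 7], [6, 0, -8]], S₂ = [[-18, 0, 22], [12, 0, -8]].
If T = a₁ ∘ b₁ ∘ c₁ + a₂ ∘ b₂ ∘ c₂ then each S_k = c₁[k]·a₁b₁ᵀ + c₂[k]·a₂b₂ᵀ. S₀ and S₁ are linearly independent, so a₁b₁ᵀ and a₂b₂ᵀ must span the same plane of matrices: they are the rank-1 matrices of the form x·S₀ + y·S₁.
The 2×2 minor of x·S₀ + y·S₁ on rows {0,1}, columns {0,2} is 90·x² + 120·xy + 30·y² = 30·(x + y)(3·x + y), vanishing at (x:y) = (1:-1) and (1:-3).
M₁ = S₀ − S₁ = [[-18, 0, 18], [12, 0, -12]] = (-6)·(3, -2)(1, 0, -1)ᵀ and M₂ = S₀ − 3·S₁ = [[0, 0, 4], [0, 0, 4]] = 4·(1, 1)(0, 0, 1)ᵀ, so take a₁ = (3, -2), b₁ = (1, 0, -1), a₂ = (1, 1), b₂ = (0, 0, 1).
Each slice is an integer combination of E₁ = a₁b₁ᵀ and E₂ = a₂b₂ᵀ: S₀ = −9·E₁ − 2·E₂, S₁ = −3·E₁ − 2·E₂, S₂ = −6·E₁ + 4·E₂; reading off coefficients, c₁ = (-9, -3, -6) and c₂ = (-2, -2, 4).
Hence T = (3, -2) ∘ (1, 0, -1) ∘ (-9, -3, -6) + (1, 1) ∘ (0, 0, 1) ∘ (-2, -2, 4), so rank(T) ≤ 2.
These bounds meet, so rank(T) = 2.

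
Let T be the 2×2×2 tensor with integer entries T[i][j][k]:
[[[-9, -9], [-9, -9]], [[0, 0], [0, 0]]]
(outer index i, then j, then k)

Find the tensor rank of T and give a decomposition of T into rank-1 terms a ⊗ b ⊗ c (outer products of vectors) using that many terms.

Lower bound: T ≠ 0 (e.g. T[0,0,0] = -9), so rank(T) ≥ 1.
Upper bound: the mode-1 fibre T[:,0,0] = [-9, 0] gives a = (1, 0) (primitive direction); the mode-2 fibre T[0,:,0] = [-9, -9] gives b = (1, 1); then c[k] = T[0,0,k] / (a[0]·b[0]) = [-9, -9] / 1 = (-9, -9).
Expanding (1, 0) ⊗ (1, 1) ⊗ (-9, -9) reproduces all 8 entries of T, so T = (1, 0) ⊗ (1, 1) ⊗ (-9, -9) and rank(T) ≤ 1.
These bounds meet, so rank(T) = 1.

rank(T) = 1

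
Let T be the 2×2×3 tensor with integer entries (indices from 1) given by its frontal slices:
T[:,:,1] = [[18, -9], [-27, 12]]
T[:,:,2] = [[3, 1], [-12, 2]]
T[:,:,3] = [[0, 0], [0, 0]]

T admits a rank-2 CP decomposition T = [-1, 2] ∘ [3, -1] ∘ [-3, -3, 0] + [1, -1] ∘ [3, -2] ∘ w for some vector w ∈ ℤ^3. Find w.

w = [3, -2, 0]

Subtract the known terms from T to get the rank-1 residual R = [1, -1] ∘ [3, -2] ∘ w, so R[i,j,k] = a[i]·b[j]·w[k]. Pick indices with nonzero a[1]·b[1] = (1)·(3) = 3. Only the fibre through (1,1,·) is needed: R[1,1,:] = T[1,1,:] − Σₗ aₗ[1]bₗ[1]cₗ = [18, 3, 0] − (-1)·(3)·[-3, -3, 0] = [9, -6, 0]. Then w[k] = R[1,1,k] / 3 for each k, giving w = [9, -6, 0] / 3 = [3, -2, 0].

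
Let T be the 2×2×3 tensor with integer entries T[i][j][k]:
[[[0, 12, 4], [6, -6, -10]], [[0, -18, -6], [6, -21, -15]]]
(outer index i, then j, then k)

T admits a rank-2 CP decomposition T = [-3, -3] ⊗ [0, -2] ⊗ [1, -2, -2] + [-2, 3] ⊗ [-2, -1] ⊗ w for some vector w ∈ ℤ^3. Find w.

w = [0, 3, 1]

Subtract the known terms from T to get the rank-1 residual R = [-2, 3] ⊗ [-2, -1] ⊗ w, so R[i,j,k] = a[i]·b[j]·w[k]. Pick indices with nonzero a[0]·b[0] = (-2)·(-2) = 4. Only the fibre through (0,0,·) is needed: R[0,0,:] = T[0,0,:] − Σₗ aₗ[0]bₗ[0]cₗ = [0, 12, 4] − (-3)·(0)·[1, -2, -2] = [0, 12, 4]. Then w[k] = R[0,0,k] / 4 for each k, giving w = [0, 12, 4] / 4 = [0, 3, 1].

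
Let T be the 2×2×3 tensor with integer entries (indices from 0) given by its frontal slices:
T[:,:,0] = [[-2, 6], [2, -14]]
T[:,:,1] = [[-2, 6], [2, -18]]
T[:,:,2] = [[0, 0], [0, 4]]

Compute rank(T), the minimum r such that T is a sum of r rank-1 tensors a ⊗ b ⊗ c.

2

Lower bound: in the mode-3 unfolding of T (rows indexed by k, columns by (i,j)) the 2×2 minor on rows k ∈ {0, 1}, columns (i,j) ∈ {(0,0), (1,1)} is det [[-2, -14], [-2, -18]] = 8 ≠ 0, so that unfolding has rank ≥ 2 and hence rank(T) ≥ 2 (CP rank is at least every unfolding rank, though it can be larger).
Upper bound: with S_k = T[:,:,k], the two rank-1 terms a₁b₁ᵀ, a₂b₂ᵀ are the rank-1 members of the pencil x·S₀ + y·S₁.
det(x·S₀ + y·S₁) is 16·x² + 40·xy + 24·y² = 8·(2·x + 3·y)(x + y), vanishing at (x:y) = (3:-2) and (1:-1).
M₁ = 3·S₀ − 2·S₁ = [[-2, 6], [2, -6]] = (-2)·[1, -1][1, -3]ᵀ and M₂ = S₀ − S₁ = [[0, 0], [0, 4]] = 4·[0, 1][0, 1]ᵀ, so take a₁ = [1, -1], b₁ = [1, -3], a₂ = [0, 1], b₂ = [0, 1].
Each slice is an integer combination of E₁ = a₁b₁ᵀ and E₂ = a₂b₂ᵀ: S₀ = −2·E₁ − 8·E₂, S₁ = −2·E₁ − 12·E₂, S₂ = 4·E₂; reading off coefficients, c₁ = [-2, -2, 0] and c₂ = [-8, -12, 4].
Hence T = [1, -1] ⊗ [1, -3] ⊗ [-2, -2, 0] + [0, 1] ⊗ [0, 1] ⊗ [-8, -12, 4], so rank(T) ≤ 2.
These bounds meet, so rank(T) = 2.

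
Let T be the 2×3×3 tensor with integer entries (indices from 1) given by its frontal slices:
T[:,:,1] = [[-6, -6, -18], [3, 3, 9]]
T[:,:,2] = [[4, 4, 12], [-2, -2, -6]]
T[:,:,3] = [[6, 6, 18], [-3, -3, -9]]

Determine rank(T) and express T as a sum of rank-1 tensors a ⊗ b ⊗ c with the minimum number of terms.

rank(T) = 1

Lower bound: T ≠ 0 (e.g. T[1,1,1] = -6), so rank(T) ≥ 1.
Upper bound: if T = a ⊗ b ⊗ c then every fibre of T is a multiple of the corresponding factor, so read the factors off the fibres through the nonzero entry T[1,1,1] = -6.
The mode-1 fibre T[:,1,1] = [-6, 3] gives a = [2, -1] (primitive direction); the mode-2 fibre T[1,:,1] = [-6, -6, -18] gives b = [1, 1, 3]; then c[k] = T[1,1,k] / (a[1]·b[1]) = [-6, 4, 6] / 2 = [-3, 2, 3].
Expanding [2, -1] ⊗ [1, 1, 3] ⊗ [-3, 2, 3] reproduces all 18 entries of T, so T = [2, -1] ⊗ [1, 1, 3] ⊗ [-3, 2, 3] and rank(T) ≤ 1.
These bounds meet, so rank(T) = 1.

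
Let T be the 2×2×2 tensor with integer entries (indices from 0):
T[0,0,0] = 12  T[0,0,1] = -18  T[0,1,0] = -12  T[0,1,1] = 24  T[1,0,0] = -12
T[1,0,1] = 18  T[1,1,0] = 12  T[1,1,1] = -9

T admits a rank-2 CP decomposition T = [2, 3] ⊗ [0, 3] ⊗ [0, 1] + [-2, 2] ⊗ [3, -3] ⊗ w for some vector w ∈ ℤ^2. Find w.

Subtract the known terms from T to get the rank-1 residual R = [-2, 2] ⊗ [3, -3] ⊗ w, so R[i,j,k] = a[i]·b[j]·w[k]. Pick indices with nonzero a[0]·b[0] = (-2)·(3) = -6. Only the fibre through (0,0,·) is needed: R[0,0,:] = T[0,0,:] − Σₗ aₗ[0]bₗ[0]cₗ = [12, -18] − (2)·(0)·[0, 1] = [12, -18]. Then w[k] = R[0,0,k] / -6 for each k, giving w = [12, -18] / -6 = [-2, 3].

w = [-2, 3]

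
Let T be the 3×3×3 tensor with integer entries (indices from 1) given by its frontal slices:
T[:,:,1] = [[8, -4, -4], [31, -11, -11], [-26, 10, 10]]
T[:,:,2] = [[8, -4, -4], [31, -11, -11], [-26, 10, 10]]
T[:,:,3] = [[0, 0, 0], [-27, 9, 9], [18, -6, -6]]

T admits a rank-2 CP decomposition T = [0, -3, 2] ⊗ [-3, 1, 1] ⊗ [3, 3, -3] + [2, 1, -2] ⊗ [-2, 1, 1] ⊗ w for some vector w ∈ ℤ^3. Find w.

w = [-2, -2, 0]

Subtract the known terms from T to get the rank-1 residual R = [2, 1, -2] ⊗ [-2, 1, 1] ⊗ w, so R[i,j,k] = a[i]·b[j]·w[k]. Pick indices with nonzero a[1]·b[1] = (2)·(-2) = -4. Only the fibre through (1,1,·) is needed: R[1,1,:] = T[1,1,:] − Σₗ aₗ[1]bₗ[1]cₗ = [8, 8, 0] − (0)·(-3)·[3, 3, -3] = [8, 8, 0]. Then w[k] = R[1,1,k] / -4 for each k, giving w = [8, 8, 0] / -4 = [-2, -2, 0].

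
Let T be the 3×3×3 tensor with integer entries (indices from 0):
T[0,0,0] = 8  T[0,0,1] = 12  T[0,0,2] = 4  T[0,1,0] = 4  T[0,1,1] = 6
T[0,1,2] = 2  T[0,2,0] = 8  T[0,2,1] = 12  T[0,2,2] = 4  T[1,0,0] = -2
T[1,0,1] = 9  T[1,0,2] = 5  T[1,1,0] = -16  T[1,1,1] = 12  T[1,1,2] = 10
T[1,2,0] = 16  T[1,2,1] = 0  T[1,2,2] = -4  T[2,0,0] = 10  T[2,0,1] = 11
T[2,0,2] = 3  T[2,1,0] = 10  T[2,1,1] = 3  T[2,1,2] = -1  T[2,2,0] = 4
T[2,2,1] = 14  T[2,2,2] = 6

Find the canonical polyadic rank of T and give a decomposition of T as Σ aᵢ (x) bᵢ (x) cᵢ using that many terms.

Lower bound: in the mode-1 unfolding of T (rows indexed by i, columns by (j,k)) the 2×2 minor on rows i ∈ {0, 1}, columns (j,k) ∈ {(0,0), (0,1)} is det [[8, 12], [-2, 9]] = 96 ≠ 0, so that unfolding has rank ≥ 2 and hence rank(T) ≥ 2 (CP rank is at least every unfolding rank, though it can be larger).
Upper bound: with S_k = T[:,:,k], the two rank-1 terms a₁b₁ᵀ, a₂b₂ᵀ are the rank-1 members of the pencil x·S₀ + y·S₁.
The 2×2 minor of x·S₀ + y·S₁ on rows {0,1}, columns {0,1} is −120·x² − 120·xy + 90·y² = (-30)·(2·x + 3·y)(2·x − y), vanishing at (x:y) = (3:-2) and (1:2).
M₁ = 3·S₀ − 2·S₁ = [[0, 0, 0], [-24, -72, 48], [8, 24, -16]] = (-8)·[0, 3, -1][1, 3, -2]ᵀ and M₂ = S₀ + 2·S₁ = [[32, 16, 32], [16, 8, 16], [32, 16, 32]] = 8·[2, 1, 2][2, 1, 2]ᵀ, so take a₁ = [0, 3, -1], b₁ = [1, 3, -2], a₂ = [2, 1, 2], b₂ = [2, 1, 2].
Each slice is an integer combination of E₁ = a₁b₁ᵀ and E₂ = a₂b₂ᵀ: S₀ = −2·E₁ + 2·E₂, S₁ = E₁ + 3·E₂, S₂ = E₁ + E₂; reading off coefficients, c₁ = [-2, 1, 1] and c₂ = [2, 3, 1].
Hence T = [0, 3, -1] (x) [1, 3, -2] (x) [-2, 1, 1] + [2, 1, 2] (x) [2, 1, 2] (x) [2, 3, 1], so rank(T) ≤ 2.
These bounds meet, so rank(T) = 2.

rank(T) = 2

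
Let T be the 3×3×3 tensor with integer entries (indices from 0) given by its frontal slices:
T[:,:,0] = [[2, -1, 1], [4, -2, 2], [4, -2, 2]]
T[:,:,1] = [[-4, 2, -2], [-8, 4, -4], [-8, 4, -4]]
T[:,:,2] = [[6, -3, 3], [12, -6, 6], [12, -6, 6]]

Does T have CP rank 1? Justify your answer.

Yes

If T = a ⊗ b ⊗ c then every fibre of T is a multiple of the corresponding factor, so read the factors off the fibres through the nonzero entry T[0,0,0] = 2.
The mode-1 fibre T[:,0,0] = [2, 4, 4] gives a = [1, 2, 2] (primitive direction); the mode-2 fibre T[0,:,0] = [2, -1, 1] gives b = [2, -1, 1]; then c[k] = T[0,0,k] / (a[0]·b[0]) = [2, -4, 6] / 2 = [1, -2, 3].
Expanding [1, 2, 2] ⊗ [2, -1, 1] ⊗ [1, -2, 3] reproduces all 27 entries of T, so T = [1, 2, 2] ⊗ [2, -1, 1] ⊗ [1, -2, 3] and rank(T) ≤ 1.
Equivalently every frontal slice T[:,:,k] is c[k] times the rank-1 matrix [1, 2, 2] ⊗ [2, -1, 1]. So T has rank 1 (it is nonzero).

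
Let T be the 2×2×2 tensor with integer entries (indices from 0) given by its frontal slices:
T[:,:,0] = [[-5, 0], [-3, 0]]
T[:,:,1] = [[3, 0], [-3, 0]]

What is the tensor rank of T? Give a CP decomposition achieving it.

rank(T) = 2

Lower bound: the mode-1 unfolding of T (rows indexed by i, columns by (j,k) = (0,0), (0,1), (1,0), (1,1)) is [[-5, 3, 0, 0], [-3, -3, 0, 0]].
There the 2×2 minor on rows i ∈ {0, 1}, columns (j,k) ∈ {(0,0), (0,1)} is det [[-5, 3], [-3, -3]] = 24 ≠ 0, so this unfolding has rank ≥ 2; CP rank is at least every unfolding rank, so rank(T) ≥ 2. (Unfolding ranks only ever bound the CP rank from below — rank(T) can be strictly larger than all of them — so the matching upper bound has to come from an explicit 2-term decomposition.)
Upper bound — finding two terms. Every mode-2 slice of T is a multiple of one matrix: T[:,j,:] = b[j]·M with b = [1, 0] and M = [[-5, 3], [-3, -3]] (rows indexed by i, columns by k). So it suffices to write M as a sum of two rank-1 matrices.
Splitting M by its rows (i = 0, 1), M = [1, 0][-5, 3]ᵀ + [0, 1][-3, -3]ᵀ.
Hence T = [1, 0] ⊗ [1, 0] ⊗ [-5, 3] + [0, 1] ⊗ [1, 0] ⊗ [-3, -3], so rank(T) ≤ 2.
These bounds meet, so rank(T) = 2.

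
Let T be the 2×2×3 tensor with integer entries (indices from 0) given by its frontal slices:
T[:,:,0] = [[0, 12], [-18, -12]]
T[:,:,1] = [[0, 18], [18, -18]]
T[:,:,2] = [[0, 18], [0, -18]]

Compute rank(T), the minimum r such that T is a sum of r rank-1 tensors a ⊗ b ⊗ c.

2

Lower bound: the mode-2 unfolding of T (rows indexed by j, columns by (i,k) = (0,0), (0,1), (0,2), (1,0), (1,1), (1,2)) is [[0, 0, 0, -18, 18, 0], [12, 18, 18, -12, -18, -18]].
There the 2×2 minor on rows j ∈ {0, 1}, columns (i,k) ∈ {(0,0), (1,0)} is det [[0, -18], [12, -12]] = 216 ≠ 0, so this unfolding has rank ≥ 2; CP rank is at least every unfolding rank, so rank(T) ≥ 2. (Unfolding ranks only ever bound the CP rank from below — rank(T) can be strictly larger than all of them — so the matching upper bound has to come from an explicit 2-term decomposition.)
Upper bound — finding two terms. Write S_k = T[:,:,k] for the frontal slices: S₀ = [[0, 12], [-18, -12]], S₁ = [[0, 18], [18, -18]], S₂ = [[0, 18], [0, -18]].
If T = a₁ ⊗ b₁ ⊗ c₁ + a₂ ⊗ b₂ ⊗ c₂ then each S_k = c₁[k]·a₁b₁ᵀ + c₂[k]·a₂b₂ᵀ. S₀ and S₁ are linearly independent, so a₁b₁ᵀ and a₂b₂ᵀ must span the same plane of matrices: they are the rank-1 matrices of the form x·S₀ + y·S₁.
det(x·S₀ + y·S₁) is 216·x² + 108·xy − 324·y² = 108·(2·x + 3·y)(x − y), vanishing at (x:y) = (3:-2) and (1:1).
M₁ = 3·S₀ − 2·S₁ = [[0, 0], [-90, 0]] = (-90)·(0, 1)(1, 0)ᵀ and M₂ = S₀ + S₁ = [[0, 30], [0, -30]] = 30·(1, -1)(0, 1)ᵀ, so take a₁ = (0, 1), b₁ = (1, 0), a₂ = (1, -1), b₂ = (0, 1).
Each slice is an integer combination of E₁ = a₁b₁ᵀ and E₂ = a₂b₂ᵀ: S₀ = −18·E₁ + 12·E₂, S₁ = 18·E₁ + 18·E₂, S₂ = 18·E₂; reading off coefficients, c₁ = (-18, 18, 0) and c₂ = (12, 18, 18).
Hence T = (0, 1) ⊗ (1, 0) ⊗ (-18, 18, 0) + (1, -1) ⊗ (0, 1) ⊗ (12, 18, 18), so rank(T) ≤ 2.
These bounds meet, so rank(T) = 2.
Check entry T[0,1,2] = 18: (0)·(0)·(0) + (1)·(1)·(18) = 18.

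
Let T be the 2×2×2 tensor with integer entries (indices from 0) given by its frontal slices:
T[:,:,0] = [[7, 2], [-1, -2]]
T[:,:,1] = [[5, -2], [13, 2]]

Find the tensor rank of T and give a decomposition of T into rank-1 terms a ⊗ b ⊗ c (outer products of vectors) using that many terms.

Lower bound: the mode-2 unfolding of T (rows indexed by j, columns by (i,k) = (0,0), (0,1), (1,0), (1,1)) is [[7, 5, -1, 13], [2, -2, -2, 2]].
There the 2×2 minor on rows j ∈ {0, 1}, columns (i,k) ∈ {(0,0), (0,1)} is det [[7, 5], [2, -2]] = -24 ≠ 0, so this unfolding has rank ≥ 2; CP rank is at least every unfolding rank, so rank(T) ≥ 2. (Flattening ranks never certify an upper bound on CP rank; for that we must actually write T with 2 rank-1 terms.)
Upper bound — finding two terms. Write S_k = T[:,:,k] for the frontal slices: S₀ = [[7, 2], [-1, -2]], S₁ = [[5, -2], [13, 2]].
If T = a₁ ⊗ b₁ ⊗ c₁ + a₂ ⊗ b₂ ⊗ c₂ then each S_k = c₁[k]·a₁b₁ᵀ + c₂[k]·a₂b₂ᵀ. S₀ and S₁ are linearly independent, so a₁b₁ᵀ and a₂b₂ᵀ must span the same plane of matrices: they are the rank-1 matrices of the form x·S₀ + y·S₁.
det(x·S₀ + y·S₁) is −12·x² − 24·xy + 36·y² = (-12)·(x + 3·y)(x − y), vanishing at (x:y) = (3:-1) and (1:1).
M₁ = 3·S₀ − S₁ = [[16, 8], [-16, -8]] = 8·[1, -1][2, 1]ᵀ and M₂ = S₀ + S₁ = [[12, 0], [12, 0]] = 12·[1, 1][1, 0]ᵀ, so take a₁ = [1, -1], b₁ = [2, 1], a₂ = [1, 1], b₂ = [1, 0].
Each slice is an integer combination of E₁ = a₁b₁ᵀ and E₂ = a₂b₂ᵀ: S₀ = 2·E₁ + 3·E₂, S₁ = −2·E₁ + 9·E₂; reading off coefficients, c₁ = [2, -2] and c₂ = [3, 9].
Hence T = [1, -1] ⊗ [2, 1] ⊗ [2, -2] + [1, 1] ⊗ [1, 0] ⊗ [3, 9], so rank(T) ≤ 2.
These bounds meet, so rank(T) = 2.

rank(T) = 2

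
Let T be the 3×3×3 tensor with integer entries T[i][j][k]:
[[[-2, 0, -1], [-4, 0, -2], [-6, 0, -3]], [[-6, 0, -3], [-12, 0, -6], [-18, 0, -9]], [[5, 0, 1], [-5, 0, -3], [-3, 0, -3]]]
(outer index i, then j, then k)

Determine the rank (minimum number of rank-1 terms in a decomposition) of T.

2

Lower bound: in the mode-2 unfolding of T (rows indexed by j, columns by (i,k)) the 2×2 minor on rows j ∈ {0, 1}, columns (i,k) ∈ {(0,0), (2,0)} is det [[-2, 5], [-4, -5]] = 30 ≠ 0, so that unfolding has rank ≥ 2 and hence rank(T) ≥ 2 (CP rank is at least every unfolding rank, though it can be larger).
Upper bound: with S_k = T[:,:,k], the two rank-1 terms a₁b₁ᵀ, a₂b₂ᵀ are the rank-1 members of the pencil x·S₀ + y·S₂.
The 2×2 minor of x·S₀ + y·S₂ on rows {0,2}, columns {0,1} is 30·x² + 25·xy + 5·y² = 5·(2·x + y)(3·x + y), vanishing at (x:y) = (1:-2) and (1:-3).
M₁ = S₀ − 2·S₂ = [[0, 0, 0], [0, 0, 0], [3, 1, 3]] = [0, 0, 1][3, 1, 3]ᵀ and M₂ = S₀ − 3·S₂ = [[1, 2, 3], [3, 6, 9], [2, 4, 6]] = [1, 3, 2][1, 2, 3]ᵀ, so take a₁ = [0, 0, 1], b₁ = [3, 1, 3], a₂ = [1, 3, 2], b₂ = [1, 2, 3].
Each slice is an integer combination of E₁ = a₁b₁ᵀ and E₂ = a₂b₂ᵀ: S₀ = 3·E₁ − 2·E₂, S₁ = 0, S₂ = E₁ − E₂; reading off coefficients, c₁ = [3, 0, 1] and c₂ = [-2, 0, -1].
Hence T = [0, 0, 1] ⊗ [3, 1, 3] ⊗ [3, 0, 1] + [1, 3, 2] ⊗ [1, 2, 3] ⊗ [-2, 0, -1], so rank(T) ≤ 2.
These bounds meet, so rank(T) = 2.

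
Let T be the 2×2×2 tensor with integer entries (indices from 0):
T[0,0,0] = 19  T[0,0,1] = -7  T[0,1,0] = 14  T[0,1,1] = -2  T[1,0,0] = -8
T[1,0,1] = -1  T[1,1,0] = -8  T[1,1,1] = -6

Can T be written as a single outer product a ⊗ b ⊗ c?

The mode-3 unfolding of T (rows indexed by k, columns by (i,j) = (0,0), (0,1), (1,0), (1,1)) is [[19, 14, -8, -8], [-7, -2, -1, -6]].
There the 2×2 minor on rows k ∈ {0, 1}, columns (i,j) ∈ {(0,0), (0,1)} is det [[19, 14], [-7, -2]] = 60 ≠ 0, so this unfolding has rank ≥ 2; CP rank is at least every unfolding rank, so rank(T) ≥ 2.
In particular rank(T) ≥ 2 > 1, so T is not rank-1.

No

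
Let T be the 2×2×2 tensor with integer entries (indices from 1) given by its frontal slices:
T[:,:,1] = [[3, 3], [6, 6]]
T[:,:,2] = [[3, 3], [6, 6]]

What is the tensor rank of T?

1

Lower bound: T ≠ 0 (e.g. T[1,1,1] = 3), so rank(T) ≥ 1.
Upper bound: if T = a ⊗ b ⊗ c then every fibre of T is a multiple of the corresponding factor, so read the factors off the fibres through the nonzero entry T[1,1,1] = 3.
The mode-1 fibre T[:,1,1] = [3, 6] gives a = (1, 2) (primitive direction); the mode-2 fibre T[1,:,1] = [3, 3] gives b = (1, 1); then c[k] = T[1,1,k] / (a[1]·b[1]) = [3, 3] / 1 = (3, 3).
Expanding (1, 2) ⊗ (1, 1) ⊗ (3, 3) reproduces all 8 entries of T, so T = (1, 2) ⊗ (1, 1) ⊗ (3, 3) and rank(T) ≤ 1.
These bounds meet, so rank(T) = 1.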